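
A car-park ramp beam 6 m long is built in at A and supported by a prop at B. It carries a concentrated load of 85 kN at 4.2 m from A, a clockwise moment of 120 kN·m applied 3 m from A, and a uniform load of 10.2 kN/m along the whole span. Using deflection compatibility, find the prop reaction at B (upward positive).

Take the reaction at B as the redundant and release it; the primary structure is a cantilever fixed at A.
Deflection at B on the released cantilever, summing each load's contribution:
  point load 85 at a = 4.2: Pa²(3L − a)/(6EI) = 3449/EI
  clockwise couple 120 at a = 3: M₀a(2L − a)/(2EI) = 1620/EI
  UDL 10.2: wL⁴/(8EI) = 1652/EI
  δ_0 = 6721/EI
Flexibility coefficient — unit upward force at B: δ_{BB} = L³/(3EI) = 72/EI.
The prop prevents deflection at B: R_B = δ_0/δ_{BB} = 6721/72 = 93.35 kN.

R_B = 93.35 kN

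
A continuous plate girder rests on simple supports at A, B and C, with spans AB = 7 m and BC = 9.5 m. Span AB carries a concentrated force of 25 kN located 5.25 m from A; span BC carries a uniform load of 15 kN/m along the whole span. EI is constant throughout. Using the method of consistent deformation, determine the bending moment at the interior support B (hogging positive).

Take M_B as the redundant. Released structure: two simple spans AB and BC with a hinge at B.
Discontinuity in slope at B on the released structure — sum the simple-span end rotations:
  span AB: point load 25 at a = 5.25: Pab(L + a)/(6LEI) = 66.99/EI
  span BC: UDL 15: wL³/(24EI) = 535.9/EI
  relative rotation θ_0 = (66.99 + 535.9)/EI = 602.9/EI
A unit hogging moment at B produces rotation L₁/(3EI) + L₂/(3EI) = 5.5/EI.
Slope continuity at B: θ_0 = M_B·5.5/EI, so M_B = 602.9/5.5 = 109.6 kN·m (hogging).

M_B = 109.6 kN·m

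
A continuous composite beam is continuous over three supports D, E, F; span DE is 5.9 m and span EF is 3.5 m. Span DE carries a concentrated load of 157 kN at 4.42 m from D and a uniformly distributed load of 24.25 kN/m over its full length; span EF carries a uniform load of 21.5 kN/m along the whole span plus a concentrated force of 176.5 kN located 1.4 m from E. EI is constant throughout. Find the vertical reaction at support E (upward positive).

R_E = 432 kN

Insert a hinge at E; M_E is the redundant, and each span becomes simply supported.
End slopes at the hinge E, treating each span as simply supported:
  span DE: point load 157 at a = 4.42: Pab(L + a)/(6LEI) = 299.4/EI
  span DE: UDL 24.25: wL³/(24EI) = 207.5/EI
  span EF: UDL 21.5: wL³/(24EI) = 38.41/EI
  span EF: point load 176.5 at a = 1.4: Pab(L + b)/(6LEI) = 138.4/EI
  relative rotation θ_0 = (506.9 + 176.8)/EI = 683.7/EI
A unit hogging moment at E produces rotation L₁/(3EI) + L₂/(3EI) = 3.133/EI.
Compatibility: M_E·(L₁+L₂)/(3EI) = θ_0, giving M_E = 218.2 kN·m (hogging).
Span DE, ΣM about D with M_E applied at E: R_E^{DE}·5.9 = 1116 + 218.2, so R_E^{DE} = 226.1 kN and R_D = 300.1 − 226.1 = 73.94 kN.
Span EF, ΣM about F: R_E^{EF}·3.5 = 502.3 + 218.2, so R_E^{EF} = 205.9 kN and R_F = 251.8 − 205.9 = 45.88 kN.
R_E = 226.1 + 205.9 = 432 kN.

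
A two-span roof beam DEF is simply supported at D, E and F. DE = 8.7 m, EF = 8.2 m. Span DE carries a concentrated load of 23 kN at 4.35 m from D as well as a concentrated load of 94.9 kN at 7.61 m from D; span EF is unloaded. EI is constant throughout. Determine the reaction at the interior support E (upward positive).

R_E = 109.4 kN

Insert a hinge at E; M_E is the redundant, and each span becomes simply supported.
Rotations at E on the released spans (each span's end-slope, ×1/EI):
  span DE: point load 23 at a = 4.35: Pab(L + a)/(6LEI) = 108.8/EI
  span DE: point load 94.9 at a = 7.61: Pab(L + a)/(6LEI) = 246/EI
  relative rotation θ_0 = (354.8 + 0)/EI = 354.8/EI
A unit hogging moment at E produces rotation L₁/(3EI) + L₂/(3EI) = 5.633/EI.
Slope continuity at E: θ_0 = M_E·5.633/EI, so M_E = 354.8/5.633 = 62.98 kN·m (hogging).
Span DE, ΣM about D with M_E applied at E: R_E^{DE}·8.7 = 822.2 + 62.98, so R_E^{DE} = 101.7 kN and R_D = 117.9 − 101.7 = 16.15 kN.
Span EF, ΣM about F: R_E^{EF}·8.2 = 0 + 62.98, so R_E^{EF} = 7.68 kN and R_F = 0 − 7.68 = -7.68 kN.
R_E = 101.7 + 7.68 = 109.4 kN.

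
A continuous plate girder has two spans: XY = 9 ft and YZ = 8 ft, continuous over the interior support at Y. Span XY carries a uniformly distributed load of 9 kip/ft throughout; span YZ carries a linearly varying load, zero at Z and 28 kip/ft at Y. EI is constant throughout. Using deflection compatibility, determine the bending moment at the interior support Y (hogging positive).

M_Y = 104.5 kip·ft

Release continuity at Y by inserting a hinge; the redundant is the internal moment M_Y. The primary structure is two simply-supported spans XY and YZ.
Discontinuity in slope at Y on the released structure — sum the simple-span end rotations:
  span XY: UDL 9: wL³/(24EI) = 273.4/EI
  span YZ: triangular load, peak 28: w₀L³/(45EI) = 318.6/EI
  relative rotation θ_0 = (273.4 + 318.6)/EI = 592/EI
A unit hogging moment at Y produces rotation L₁/(3EI) + L₂/(3EI) = 5.667/EI.
Compatibility: M_Y·(L₁+L₂)/(3EI) = θ_0, giving M_Y = 104.5 kip·ft (hogging).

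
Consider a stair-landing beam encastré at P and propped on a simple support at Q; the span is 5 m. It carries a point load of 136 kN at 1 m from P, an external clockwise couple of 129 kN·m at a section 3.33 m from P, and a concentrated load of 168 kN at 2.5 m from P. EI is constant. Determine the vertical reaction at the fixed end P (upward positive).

Remove the prop at Q; the released (primary) structure is a cantilever built in at P.
Downward deflection at the released point Q due to the loads:
  point load 136 at a = 1: Pa²(3L − a)/(6EI) = 317.3/EI
  clockwise couple 129 at a = 3.33: M₀a(2L − a)/(2EI) = 1433/EI
  point load 168 at a = 2.5: Pa²(3L − a)/(6EI) = 2188/EI
  δ_0 = 3937/EI
Tip deflection under a unit load at Q: L³/(3EI) = 41.67/EI.
Compatibility at Q: δ_0 − R_Q·δ_{QQ} = 0, so R_Q = 3937/41.67 = 94.5 kN.
Vertical equilibrium: R_P = ΣP − R_Q = 304 − 94.5 = 209.5 kN.

R_P = 209.5 kN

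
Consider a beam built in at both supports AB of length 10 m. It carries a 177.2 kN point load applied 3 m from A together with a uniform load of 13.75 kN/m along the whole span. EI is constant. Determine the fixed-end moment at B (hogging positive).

Release both end moments; the primary structure is a simply-supported span AB with redundants M_A and M_B.
End rotations of the released simple span under the applied load (×1/EI):
  at A: point load 177.2 at a = 3: Pab(L + b)/(6LEI) = 1054/EI
  at B: point load 177.2 at a = 3: Pab(L + a)/(6LEI) = 806.3/EI
  at A: UDL 13.75: wL³/(24EI) = 572.9/EI
  at B: UDL 13.75: wL³/(24EI) = 572.9/EI
  θ_A0 = 1627/EI,  θ_B0 = 1379/EI
Flexibility coefficients: a unit moment at one end gives L/(3EI) there and L/(6EI) at the far end, so f₁₁ = f₂₂ = 3.333/EI and f₁₂ = f₂₁ = 1.667/EI.
Compatibility — zero rotation at each built-in end:
  3.333 M_A + 1.667 M_B = 1627
  1.667 M_A + 3.333 M_B = 1379
Solving the pair gives M_A = 375.1 kN·m and M_B = 226.2 kN·m (hogging).

M_B = 226.2 kN·m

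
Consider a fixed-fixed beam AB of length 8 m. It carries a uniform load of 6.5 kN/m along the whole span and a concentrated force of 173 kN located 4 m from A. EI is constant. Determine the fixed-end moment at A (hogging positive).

Release both end moments; the primary structure is a simply-supported span AB with redundants M_A and M_B.
On the primary (simply-supported) span, the end slopes from the loading are:
  at A: UDL 6.5: wL³/(24EI) = 138.7/EI
  at B: UDL 6.5: wL³/(24EI) = 138.7/EI
  at A: point load 173 at a = 4: Pab(L + b)/(6LEI) = 692/EI
  at B: point load 173 at a = 4: Pab(L + a)/(6LEI) = 692/EI
  θ_A0 = 830.7/EI,  θ_B0 = 830.7/EI
Flexibility coefficients: a unit moment at one end gives L/(3EI) there and L/(6EI) at the far end, so f₁₁ = f₂₂ = 2.667/EI and f₁₂ = f₂₁ = 1.333/EI.
Compatibility — zero rotation at each built-in end:
  2.667 M_A + 1.333 M_B = 830.7
  1.333 M_A + 2.667 M_B = 830.7
Solving the pair gives M_A = 207.7 kN·m and M_B = 207.7 kN·m (hogging).

M_A = 207.7 kN·m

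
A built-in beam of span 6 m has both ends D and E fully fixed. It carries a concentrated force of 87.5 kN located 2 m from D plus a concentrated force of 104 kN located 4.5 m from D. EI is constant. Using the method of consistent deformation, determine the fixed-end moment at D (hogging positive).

M_D = 107 kN·m

Release both end moments; the primary structure is a simply-supported span DE with redundants M_D and M_E.
Simple-span end rotations at D and E under the given loads:
  at D: point load 87.5 at a = 2: Pab(L + b)/(6LEI) = 194.4/EI
  at E: point load 87.5 at a = 2: Pab(L + a)/(6LEI) = 155.6/EI
  at D: point load 104 at a = 4.5: Pab(L + b)/(6LEI) = 146.2/EI
  at E: point load 104 at a = 4.5: Pab(L + a)/(6LEI) = 204.8/EI
  θ_D0 = 340.7/EI,  θ_E0 = 360.3/EI
Flexibility coefficients: a unit moment at one end gives L/(3EI) there and L/(6EI) at the far end, so f₁₁ = f₂₂ = 2/EI and f₁₂ = f₂₁ = 1/EI.
Compatibility — zero rotation at each built-in end:
  2 M_D + 1 M_E = 340.7
  1 M_D + 2 M_E = 360.3
Solving the pair gives M_D = 107 kN·m and M_E = 126.6 kN·m (hogging).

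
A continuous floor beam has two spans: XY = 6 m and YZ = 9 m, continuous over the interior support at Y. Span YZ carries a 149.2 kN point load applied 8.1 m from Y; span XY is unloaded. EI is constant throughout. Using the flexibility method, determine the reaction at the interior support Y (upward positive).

Release continuity at Y by inserting a hinge; the redundant is the internal moment M_Y. The primary structure is two simply-supported spans XY and YZ.
Rotations at Y on the released spans (each span's end-slope, ×1/EI):
  span YZ: point load 149.2 at a = 8.1: Pab(L + b)/(6LEI) = 199.4/EI
  relative rotation θ_0 = (0 + 199.4)/EI = 199.4/EI
A unit hogging moment at Y produces rotation L₁/(3EI) + L₂/(3EI) = 5/EI.
Compatibility: M_Y·(L₁+L₂)/(3EI) = θ_0, giving M_Y = 39.88 kN·m (hogging).
Span XY, ΣM about X with M_Y applied at Y: R_Y^{XY}·6 = 0 + 39.88, so R_Y^{XY} = 6.647 kN and R_X = 0 − 6.647 = -6.647 kN.
Span YZ, ΣM about Z: R_Y^{YZ}·9 = 134.3 + 39.88, so R_Y^{YZ} = 19.35 kN and R_Z = 149.2 − 19.35 = 129.8 kN.
R_Y = 6.647 + 19.35 = 26 kN.

R_Y = 26 kN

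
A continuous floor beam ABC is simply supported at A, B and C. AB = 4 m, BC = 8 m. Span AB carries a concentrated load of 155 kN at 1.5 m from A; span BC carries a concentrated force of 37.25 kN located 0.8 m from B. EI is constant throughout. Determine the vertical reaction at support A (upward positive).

R_A = 84.3 kN

Take M_B as the redundant. Released structure: two simple spans AB and BC with a hinge at B.
Discontinuity in slope at B on the released structure — sum the simple-span end rotations:
  span AB: point load 155 at a = 1.5: Pab(L + a)/(6LEI) = 133.2/EI
  span BC: point load 37.25 at a = 0.8: Pab(L + b)/(6LEI) = 67.94/EI
  relative rotation θ_0 = (133.2 + 67.94)/EI = 201.1/EI
A unit hogging moment at B produces rotation L₁/(3EI) + L₂/(3EI) = 4/EI.
Compatibility: M_B·(L₁+L₂)/(3EI) = θ_0, giving M_B = 50.29 kN·m (hogging).
Span AB, ΣM about A with M_B applied at B: R_B^{AB}·4 = 232.5 + 50.29, so R_B^{AB} = 70.7 kN and R_A = 155 − 70.7 = 84.3 kN.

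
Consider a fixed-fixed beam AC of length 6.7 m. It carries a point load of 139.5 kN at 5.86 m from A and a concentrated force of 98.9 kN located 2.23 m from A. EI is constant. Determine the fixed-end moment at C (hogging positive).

M_C = 138.6 kN·m

Take the two fixed-end moments M_A, M_C as redundants; the released structure is the simple span AC.
End rotations of the released simple span under the applied load (×1/EI):
  at A: point load 139.5 at a = 5.86: Pab(L + b)/(6LEI) = 128.8/EI
  at C: point load 139.5 at a = 5.86: Pab(L + a)/(6LEI) = 214.5/EI
  at A: point load 98.9 at a = 2.23: Pab(L + b)/(6LEI) = 273.9/EI
  at C: point load 98.9 at a = 2.23: Pab(L + a)/(6LEI) = 219/EI
  θ_A0 = 402.7/EI,  θ_C0 = 433.5/EI
Flexibility coefficients: a unit moment at one end gives L/(3EI) there and L/(6EI) at the far end, so f₁₁ = f₂₂ = 2.233/EI and f₁₂ = f₂₁ = 1.117/EI.
Compatibility — zero rotation at each built-in end:
  2.233 M_A + 1.117 M_C = 402.7
  1.117 M_A + 2.233 M_C = 433.5
Solving the pair gives M_A = 111 kN·m and M_C = 138.6 kN·m (hogging).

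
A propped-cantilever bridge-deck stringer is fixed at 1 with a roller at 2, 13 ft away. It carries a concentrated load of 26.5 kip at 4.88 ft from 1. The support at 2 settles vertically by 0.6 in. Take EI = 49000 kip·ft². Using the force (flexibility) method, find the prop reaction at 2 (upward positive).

Release the roller at 2. Primary structure: cantilever fixed at 1.
Downward deflection at the released point 2 due to the loads:
  point load 26.5 at a = 4.88: Pa²(3L − a)/(6EI) = 3589/EI
Tip deflection under a unit load at 2: L³/(3EI) = 732.3/EI.
With EI = 49000 kip·ft²: δ_0 = 0.07324 ft and δ_{22} = 0.014946 ft/kip.
Compatibility — the beam at 2 must follow the support down by 0.05 ft: δ_0 − R_2·δ_{22} = 0.05, so R_2 = (0.07324 − 0.05)/0.014946 = 1.555 kip.

R_2 = 1.555 kip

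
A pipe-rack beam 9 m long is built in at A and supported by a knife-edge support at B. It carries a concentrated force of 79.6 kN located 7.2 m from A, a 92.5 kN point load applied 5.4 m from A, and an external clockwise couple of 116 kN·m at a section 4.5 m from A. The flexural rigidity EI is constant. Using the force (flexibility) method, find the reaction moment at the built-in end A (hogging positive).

Take the reaction at B as the redundant and release it; the primary structure is a cantilever fixed at A.
Deflection at B on the released cantilever, summing each load's contribution:
  point load 79.6 at a = 7.2: Pa²(3L − a)/(6EI) = 13617/EI
  point load 92.5 at a = 5.4: Pa²(3L − a)/(6EI) = 9710/EI
  clockwise couple 116 at a = 4.5: M₀a(2L − a)/(2EI) = 3524/EI
  δ_0 = 26851/EI
Tip deflection under a unit load at B: L³/(3EI) = 243/EI.
Compatibility at B: δ_0 − R_B·δ_{BB} = 0, so R_B = 26851/243 = 110.5 kN.
Moment equilibrium about A: M_A = Σ(load moments about A) − R_B·L = 1189 − 110.5×9 = 194.1 kN·m.

M_A = 194.1 kN·m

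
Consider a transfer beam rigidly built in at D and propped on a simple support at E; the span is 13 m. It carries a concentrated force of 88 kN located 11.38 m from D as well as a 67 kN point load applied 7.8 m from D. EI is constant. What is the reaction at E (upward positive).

Remove the prop at E; the released (primary) structure is a cantilever built in at D.
Downward deflection at the released point E due to the loads:
  point load 88 at a = 11.38: Pa²(3L − a)/(6EI) = 52461/EI
  point load 67 at a = 7.8: Pa²(3L − a)/(6EI) = 21197/EI
  δ_0 = 73658/EI
Flexibility coefficient — unit upward force at E: δ_{EE} = L³/(3EI) = 732.3/EI.
The prop prevents deflection at E: R_E = δ_0/δ_{EE} = 73658/732.3 = 100.6 kN.

R_E = 100.6 kN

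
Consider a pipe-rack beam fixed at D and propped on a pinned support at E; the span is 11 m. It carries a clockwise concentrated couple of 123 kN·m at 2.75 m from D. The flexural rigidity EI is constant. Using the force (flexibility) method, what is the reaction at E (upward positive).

Release the roller at E. Primary structure: cantilever fixed at D.
Deflection at E on the released cantilever, summing each load's contribution:
  clockwise couple 123 at a = 2.75: M₀a(2L − a)/(2EI) = 3256/EI
Tip deflection under a unit load at E: L³/(3EI) = 443.7/EI.
Compatibility at E: δ_0 − R_E·δ_{EE} = 0, so R_E = 3256/443.7 = 7.338 kN.

R_E = 7.338 kN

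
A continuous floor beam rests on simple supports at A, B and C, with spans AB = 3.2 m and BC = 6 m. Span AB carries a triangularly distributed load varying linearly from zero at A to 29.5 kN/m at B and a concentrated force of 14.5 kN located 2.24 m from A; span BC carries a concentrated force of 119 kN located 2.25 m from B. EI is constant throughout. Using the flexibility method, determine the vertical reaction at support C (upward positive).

Insert a hinge at B; M_B is the redundant, and each span becomes simply supported.
End slopes at the hinge B, treating each span as simply supported:
  span AB: triangular load, peak 29.5: w₀L³/(45EI) = 21.48/EI
  span AB: point load 14.5 at a = 2.24: Pab(L + a)/(6LEI) = 8.835/EI
  span BC: point load 119 at a = 2.25: Pab(L + b)/(6LEI) = 271.9/EI
  relative rotation θ_0 = (30.32 + 271.9)/EI = 302.2/EI
A unit hogging moment at B produces rotation L₁/(3EI) + L₂/(3EI) = 3.067/EI.
Compatibility: M_B·(L₁+L₂)/(3EI) = θ_0, giving M_B = 98.56 kN·m (hogging).
Span BC, ΣM about C: R_B^{BC}·6 = 446.2 + 98.56, so R_B^{BC} = 90.8 kN and R_C = 119 − 90.8 = 28.2 kN.

R_C = 28.2 kN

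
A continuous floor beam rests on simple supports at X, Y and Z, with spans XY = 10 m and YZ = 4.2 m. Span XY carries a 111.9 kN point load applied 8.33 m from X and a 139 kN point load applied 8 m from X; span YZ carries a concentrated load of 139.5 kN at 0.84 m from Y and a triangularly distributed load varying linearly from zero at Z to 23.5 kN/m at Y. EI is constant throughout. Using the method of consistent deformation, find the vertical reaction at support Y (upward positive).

R_Y = 441.7 kN

Insert a hinge at Y; M_Y is the redundant, and each span becomes simply supported.
End slopes at the hinge Y, treating each span as simply supported:
  span XY: point load 111.9 at a = 8.33: Pab(L + a)/(6LEI) = 475.6/EI
  span XY: point load 139 at a = 8: Pab(L + a)/(6LEI) = 667.2/EI
  span YZ: point load 139.5 at a = 0.84: Pab(L + b)/(6LEI) = 118.1/EI
  span YZ: triangular load, peak 23.5: w₀L³/(45EI) = 38.69/EI
  relative rotation θ_0 = (1143 + 156.8)/EI = 1300/EI
A unit hogging moment at Y produces rotation L₁/(3EI) + L₂/(3EI) = 4.733/EI.
Slope continuity at Y: θ_0 = M_Y·4.733/EI, so M_Y = 1300/4.733 = 274.6 kN·m (hogging).
Span XY, ΣM about X with M_Y applied at Y: R_Y^{XY}·10 = 2044 + 274.6, so R_Y^{XY} = 231.9 kN and R_X = 250.9 − 231.9 = 19.03 kN.
Span YZ, ΣM about Z: R_Y^{YZ}·4.2 = 606.9 + 274.6, so R_Y^{YZ} = 209.9 kN and R_Z = 188.8 − 209.9 = -21.02 kN.
R_Y = 231.9 + 209.9 = 441.7 kN.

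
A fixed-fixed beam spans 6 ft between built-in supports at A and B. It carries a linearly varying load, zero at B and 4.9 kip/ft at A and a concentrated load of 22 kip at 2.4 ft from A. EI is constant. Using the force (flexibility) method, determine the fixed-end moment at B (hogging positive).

Take the two fixed-end moments M_A, M_B as redundants; the released structure is the simple span AB.
End rotations of the released simple span under the applied load (×1/EI):
  at A: triangular load, peak 4.9: w₀L³/(45EI) = 23.52/EI
  at B: triangular load, peak 4.9: 7w₀L³/(360EI) = 20.58/EI
  at A: point load 22 at a = 2.4: Pab(L + b)/(6LEI) = 50.69/EI
  at B: point load 22 at a = 2.4: Pab(L + a)/(6LEI) = 44.35/EI
  θ_A0 = 74.21/EI,  θ_B0 = 64.93/EI
Flexibility coefficients: a unit moment at one end gives L/(3EI) there and L/(6EI) at the far end, so f₁₁ = f₂₂ = 2/EI and f₁₂ = f₂₁ = 1/EI.
Compatibility — zero rotation at each built-in end:
  2 M_A + 1 M_B = 74.21
  1 M_A + 2 M_B = 64.93
Solving the pair gives M_A = 27.83 kip·ft and M_B = 18.55 kip·ft (hogging).

M_B = 18.55 kip·ft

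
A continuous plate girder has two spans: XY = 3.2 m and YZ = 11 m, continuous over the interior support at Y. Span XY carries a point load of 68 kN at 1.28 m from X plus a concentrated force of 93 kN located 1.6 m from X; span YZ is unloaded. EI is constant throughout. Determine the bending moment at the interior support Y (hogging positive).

M_Y = 20.81 kN·m

Release continuity at Y by inserting a hinge; the redundant is the internal moment M_Y. The primary structure is two simply-supported spans XY and YZ.
Discontinuity in slope at Y on the released structure — sum the simple-span end rotations:
  span XY: point load 68 at a = 1.28: Pab(L + a)/(6LEI) = 38.99/EI
  span XY: point load 93 at a = 1.6: Pab(L + a)/(6LEI) = 59.52/EI
  relative rotation θ_0 = (98.51 + 0)/EI = 98.51/EI
A unit hogging moment at Y produces rotation L₁/(3EI) + L₂/(3EI) = 4.733/EI.
Slope continuity at Y: θ_0 = M_Y·4.733/EI, so M_Y = 98.51/4.733 = 20.81 kN·m (hogging).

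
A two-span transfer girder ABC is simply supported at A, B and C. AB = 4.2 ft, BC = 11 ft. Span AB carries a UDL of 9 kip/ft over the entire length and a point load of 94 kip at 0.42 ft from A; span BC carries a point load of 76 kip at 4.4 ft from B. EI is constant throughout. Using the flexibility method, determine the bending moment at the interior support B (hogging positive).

M_B = 127 kip·ft

Take M_B as the redundant. Released structure: two simple spans AB and BC with a hinge at B.
Discontinuity in slope at B on the released structure — sum the simple-span end rotations:
  span AB: UDL 9: wL³/(24EI) = 27.78/EI
  span AB: point load 94 at a = 0.42: Pab(L + a)/(6LEI) = 27.36/EI
  span BC: point load 76 at a = 4.4: Pab(L + b)/(6LEI) = 588.5/EI
  relative rotation θ_0 = (55.14 + 588.5)/EI = 643.7/EI
A unit hogging moment at B produces rotation L₁/(3EI) + L₂/(3EI) = 5.067/EI.
Slope continuity at B: θ_0 = M_B·5.067/EI, so M_B = 643.7/5.067 = 127 kip·ft (hogging).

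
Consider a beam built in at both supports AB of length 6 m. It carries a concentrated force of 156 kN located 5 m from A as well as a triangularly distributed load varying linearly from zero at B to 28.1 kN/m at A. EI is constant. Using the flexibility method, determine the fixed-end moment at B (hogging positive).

Release both end moments; the primary structure is a simply-supported span AB with redundants M_A and M_B.
On the primary (simply-supported) span, the end slopes from the loading are:
  at A: point load 156 at a = 5: Pab(L + b)/(6LEI) = 151.7/EI
  at B: point load 156 at a = 5: Pab(L + a)/(6LEI) = 238.3/EI
  at A: triangular load, peak 28.1: w₀L³/(45EI) = 134.9/EI
  at B: triangular load, peak 28.1: 7w₀L³/(360EI) = 118/EI
  θ_A0 = 286.5/EI,  θ_B0 = 356.4/EI
Flexibility coefficients: a unit moment at one end gives L/(3EI) there and L/(6EI) at the far end, so f₁₁ = f₂₂ = 2/EI and f₁₂ = f₂₁ = 1/EI.
Compatibility — zero rotation at each built-in end:
  2 M_A + 1 M_B = 286.5
  1 M_A + 2 M_B = 356.4
Solving the pair gives M_A = 72.25 kN·m and M_B = 142.1 kN·m (hogging).

M_B = 142.1 kN·m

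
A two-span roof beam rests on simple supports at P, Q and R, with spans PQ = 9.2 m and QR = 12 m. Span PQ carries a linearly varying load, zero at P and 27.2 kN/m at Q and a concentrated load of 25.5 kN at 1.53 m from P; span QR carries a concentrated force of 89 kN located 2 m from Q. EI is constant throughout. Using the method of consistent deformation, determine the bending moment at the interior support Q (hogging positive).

M_Q = 151.8 kN·m

Release continuity at Q by inserting a hinge; the redundant is the internal moment M_Q. The primary structure is two simply-supported spans PQ and QR.
Discontinuity in slope at Q on the released structure — sum the simple-span end rotations:
  span PQ: triangular load, peak 27.2: w₀L³/(45EI) = 470.7/EI
  span PQ: point load 25.5 at a = 1.53: Pab(L + a)/(6LEI) = 58.17/EI
  span QR: point load 89 at a = 2: Pab(L + b)/(6LEI) = 543.9/EI
  relative rotation θ_0 = (528.8 + 543.9)/EI = 1073/EI
A unit hogging moment at Q produces rotation L₁/(3EI) + L₂/(3EI) = 7.067/EI.
Slope continuity at Q: θ_0 = M_Q·7.067/EI, so M_Q = 1073/7.067 = 151.8 kN·m (hogging).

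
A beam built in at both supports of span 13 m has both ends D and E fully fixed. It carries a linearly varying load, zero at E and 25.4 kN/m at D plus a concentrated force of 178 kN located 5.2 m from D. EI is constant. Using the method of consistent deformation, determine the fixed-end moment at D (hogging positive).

M_D = 547.8 kN·m

Take the two fixed-end moments M_D, M_E as redundants; the released structure is the simple span DE.
Simple-span end rotations at D and E under the given loads:
  at D: triangular load, peak 25.4: w₀L³/(45EI) = 1240/EI
  at E: triangular load, peak 25.4: 7w₀L³/(360EI) = 1085/EI
  at D: point load 178 at a = 5.2: Pab(L + b)/(6LEI) = 1925/EI
  at E: point load 178 at a = 5.2: Pab(L + a)/(6LEI) = 1685/EI
  θ_D0 = 3165/EI,  θ_E0 = 2770/EI
Flexibility coefficients: a unit moment at one end gives L/(3EI) there and L/(6EI) at the far end, so f₁₁ = f₂₂ = 4.333/EI and f₁₂ = f₂₁ = 2.167/EI.
Compatibility — zero rotation at each built-in end:
  4.333 M_D + 2.167 M_E = 3165
  2.167 M_D + 4.333 M_E = 2770
Solving the pair gives M_D = 547.8 kN·m and M_E = 365.2 kN·m (hogging).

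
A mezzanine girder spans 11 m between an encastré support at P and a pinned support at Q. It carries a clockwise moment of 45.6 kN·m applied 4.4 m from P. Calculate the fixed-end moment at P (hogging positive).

Release the roller at Q. Primary structure: cantilever fixed at P.
Primary-structure tip deflection at Q by superposition:
  clockwise couple 45.6 at a = 4.4: M₀a(2L − a)/(2EI) = 1766/EI
Flexibility coefficient — unit upward force at Q: δ_{QQ} = L³/(3EI) = 443.7/EI.
Compatibility at Q: δ_0 − R_Q·δ_{QQ} = 0, so R_Q = 1766/443.7 = 3.98 kN.
Moment equilibrium about P: M_P = Σ(load moments about P) − R_Q·L = 45.6 − 3.98×11 = 1.824 kN·m.

M_P = 1.824 kN·m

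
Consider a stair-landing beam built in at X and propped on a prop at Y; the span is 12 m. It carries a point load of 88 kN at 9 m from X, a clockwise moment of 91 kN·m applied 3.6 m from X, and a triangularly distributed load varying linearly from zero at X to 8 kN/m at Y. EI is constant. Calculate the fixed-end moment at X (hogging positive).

M_X = 212.3 kN·m

Choose R_Y as the redundant. The primary structure is the cantilever fixed at X.
Downward deflection at the released point Y due to the loads:
  point load 88 at a = 9: Pa²(3L − a)/(6EI) = 32076/EI
  clockwise couple 91 at a = 3.6: M₀a(2L − a)/(2EI) = 3342/EI
  triangular load, peak 8 at the free end: 11w₀L⁴/(120EI) = 15206/EI
  δ_0 = 50624/EI
Flexibility coefficient — unit upward force at Y: δ_{YY} = L³/(3EI) = 576/EI.
Compatibility at Y: δ_0 − R_Y·δ_{YY} = 0, so R_Y = 50624/576 = 87.89 kN.
Moment equilibrium about X: M_X = Σ(load moments about X) − R_Y·L = 1267 − 87.89×12 = 212.3 kN·m.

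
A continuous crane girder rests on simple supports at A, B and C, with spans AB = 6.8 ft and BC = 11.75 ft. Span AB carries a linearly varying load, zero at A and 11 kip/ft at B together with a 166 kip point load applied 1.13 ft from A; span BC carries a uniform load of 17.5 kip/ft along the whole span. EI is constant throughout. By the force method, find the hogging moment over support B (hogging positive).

M_B = 237.2 kip·ft

Take M_B as the redundant. Released structure: two simple spans AB and BC with a hinge at B.
Discontinuity in slope at B on the released structure — sum the simple-span end rotations:
  span AB: triangular load, peak 11: w₀L³/(45EI) = 76.86/EI
  span AB: point load 166 at a = 1.13: Pab(L + a)/(6LEI) = 206.7/EI
  span BC: UDL 17.5: wL³/(24EI) = 1183/EI
  relative rotation θ_0 = (283.6 + 1183)/EI = 1466/EI
A unit hogging moment at B produces rotation L₁/(3EI) + L₂/(3EI) = 6.183/EI.
Slope continuity at B: θ_0 = M_B·6.183/EI, so M_B = 1466/6.183 = 237.2 kip·ft (hogging).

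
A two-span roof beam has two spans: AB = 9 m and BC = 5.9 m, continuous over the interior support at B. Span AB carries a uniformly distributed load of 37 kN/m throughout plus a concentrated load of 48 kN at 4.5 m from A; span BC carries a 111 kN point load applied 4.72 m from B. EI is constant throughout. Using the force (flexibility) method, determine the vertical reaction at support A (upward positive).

Insert a hinge at B; M_B is the redundant, and each span becomes simply supported.
Rotations at B on the released spans (each span's end-slope, ×1/EI):
  span AB: UDL 37: wL³/(24EI) = 1124/EI
  span AB: point load 48 at a = 4.5: Pab(L + a)/(6LEI) = 243/EI
  span BC: point load 111 at a = 4.72: Pab(L + b)/(6LEI) = 123.6/EI
  relative rotation θ_0 = (1367 + 123.6)/EI = 1491/EI
A unit hogging moment at B produces rotation L₁/(3EI) + L₂/(3EI) = 4.967/EI.
Slope continuity at B: θ_0 = M_B·4.967/EI, so M_B = 1491/4.967 = 300.1 kN·m (hogging).
Span AB, ΣM about A with M_B applied at B: R_B^{AB}·9 = 1714 + 300.1, so R_B^{AB} = 223.8 kN and R_A = 381 − 223.8 = 157.2 kN.

R_A = 157.2 kN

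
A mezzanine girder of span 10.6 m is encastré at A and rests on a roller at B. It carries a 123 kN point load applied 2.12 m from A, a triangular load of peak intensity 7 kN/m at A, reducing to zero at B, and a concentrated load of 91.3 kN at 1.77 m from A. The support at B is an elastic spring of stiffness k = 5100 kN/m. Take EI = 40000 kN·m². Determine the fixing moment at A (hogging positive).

M_A = 367.2 kN·m

Release the roller at B. Primary structure: cantilever fixed at A.
Primary-structure tip deflection at B by superposition:
  point load 123 at a = 2.12: Pa²(3L − a)/(6EI) = 2735/EI
  triangular load, peak 7 at the fixed end: w₀L⁴/(30EI) = 2946/EI
  point load 91.3 at a = 1.77: Pa²(3L − a)/(6EI) = 1432/EI
  δ_0 = 7112/EI
Tip deflection under a unit load at B: L³/(3EI) = 397/EI.
With EI = 40000 kN·m²: δ_0 = 0.1778 m and δ_{BB} = 0.009925 m/kN.
Compatibility — the spring shortens by R_B/k under the reaction it provides: δ_0 − R_B·δ_{BB} = R_B/k. With 1/k = 0.000196 m/kN, R_B = δ_0 / (δ_{BB} + 1/k) = 0.1778 / (0.009925 + 0.000196) = 17.57 kN.
Moment equilibrium about A: M_A = Σ(load moments about A) − R_B·L = 553.4 − 17.57×10.6 = 367.2 kN·m.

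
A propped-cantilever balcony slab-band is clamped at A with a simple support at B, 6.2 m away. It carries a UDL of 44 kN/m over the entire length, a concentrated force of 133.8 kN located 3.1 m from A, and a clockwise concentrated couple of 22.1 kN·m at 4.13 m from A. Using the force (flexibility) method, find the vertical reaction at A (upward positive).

R_A = 257.7 kN

Take the reaction at B as the redundant and release it; the primary structure is a cantilever fixed at A.
Free-end deflection of the primary structure under the applied loading (downward +):
  UDL 44: wL⁴/(8EI) = 8127/EI
  point load 133.8 at a = 3.1: Pa²(3L − a)/(6EI) = 3322/EI
  clockwise couple 22.1 at a = 4.13: M₀a(2L − a)/(2EI) = 377.4/EI
  δ_0 = 11826/EI
Flexibility coefficient — unit upward force at B: δ_{BB} = L³/(3EI) = 79.44/EI.
Compatibility at B: δ_0 − R_B·δ_{BB} = 0, so R_B = 11826/79.44 = 148.9 kN.
Vertical equilibrium: R_A = ΣP − R_B = 406.6 − 148.9 = 257.7 kN.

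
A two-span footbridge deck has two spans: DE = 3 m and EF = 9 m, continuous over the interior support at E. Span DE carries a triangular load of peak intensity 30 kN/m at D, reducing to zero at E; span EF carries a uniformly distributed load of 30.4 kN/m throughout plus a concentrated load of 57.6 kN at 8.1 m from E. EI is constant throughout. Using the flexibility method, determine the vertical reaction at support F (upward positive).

R_F = 160.4 kN

Take M_E as the redundant. Released structure: two simple spans DE and EF with a hinge at E.
End slopes at the hinge E, treating each span as simply supported:
  span DE: triangular load, peak 30: 7w₀L³/(360EI) = 15.75/EI
  span EF: UDL 30.4: wL³/(24EI) = 923.4/EI
  span EF: point load 57.6 at a = 8.1: Pab(L + b)/(6LEI) = 76.98/EI
  relative rotation θ_0 = (15.75 + 1000)/EI = 1016/EI
A unit hogging moment at E produces rotation L₁/(3EI) + L₂/(3EI) = 4/EI.
Compatibility: M_E·(L₁+L₂)/(3EI) = θ_0, giving M_E = 254 kN·m (hogging).
Span EF, ΣM about F: R_E^{EF}·9 = 1283 + 254, so R_E^{EF} = 170.8 kN and R_F = 331.2 − 170.8 = 160.4 kN.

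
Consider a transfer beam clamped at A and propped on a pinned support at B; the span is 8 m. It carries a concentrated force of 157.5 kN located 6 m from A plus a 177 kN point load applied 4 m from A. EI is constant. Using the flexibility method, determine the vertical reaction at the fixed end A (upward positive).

Take the reaction at B as the redundant and release it; the primary structure is a cantilever fixed at A.
Free-end deflection of the primary structure under the applied loading (downward +):
  point load 157.5 at a = 6: Pa²(3L − a)/(6EI) = 17010/EI
  point load 177 at a = 4: Pa²(3L − a)/(6EI) = 9440/EI
  δ_0 = 26450/EI
Flexibility coefficient — unit upward force at B: δ_{BB} = L³/(3EI) = 170.7/EI.
Compatibility at B: δ_0 − R_B·δ_{BB} = 0, so R_B = 26450/170.7 = 155 kN.
Vertical equilibrium: R_A = ΣP − R_B = 334.5 − 155 = 179.5 kN.

R_A = 179.5 kN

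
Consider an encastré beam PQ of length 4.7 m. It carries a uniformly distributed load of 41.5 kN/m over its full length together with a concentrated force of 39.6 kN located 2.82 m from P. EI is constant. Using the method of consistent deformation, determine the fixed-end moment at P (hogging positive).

Take the two fixed-end moments M_P, M_Q as redundants; the released structure is the simple span PQ.
On the primary (simply-supported) span, the end slopes from the loading are:
  at P: UDL 41.5: wL³/(24EI) = 179.5/EI
  at Q: UDL 41.5: wL³/(24EI) = 179.5/EI
  at P: point load 39.6 at a = 2.82: Pab(L + b)/(6LEI) = 48.99/EI
  at Q: point load 39.6 at a = 2.82: Pab(L + a)/(6LEI) = 55.98/EI
  θ_P0 = 228.5/EI,  θ_Q0 = 235.5/EI
Flexibility coefficients: a unit moment at one end gives L/(3EI) there and L/(6EI) at the far end, so f₁₁ = f₂₂ = 1.567/EI and f₁₂ = f₂₁ = 0.7833/EI.
Compatibility — zero rotation at each built-in end:
  1.567 M_P + 0.7833 M_Q = 228.5
  0.7833 M_P + 1.567 M_Q = 235.5
Solving the pair gives M_P = 94.26 kN·m and M_Q = 103.2 kN·m (hogging).

M_P = 94.26 kN·m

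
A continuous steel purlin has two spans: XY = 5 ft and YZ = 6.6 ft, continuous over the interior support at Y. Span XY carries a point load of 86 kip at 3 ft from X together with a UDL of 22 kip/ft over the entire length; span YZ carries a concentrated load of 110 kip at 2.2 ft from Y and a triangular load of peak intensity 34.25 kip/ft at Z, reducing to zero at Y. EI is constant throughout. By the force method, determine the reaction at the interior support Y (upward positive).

R_Y = 284.8 kip

Insert a hinge at Y; M_Y is the redundant, and each span becomes simply supported.
End slopes at the hinge Y, treating each span as simply supported:
  span XY: point load 86 at a = 3: Pab(L + a)/(6LEI) = 137.6/EI
  span XY: UDL 22: wL³/(24EI) = 114.6/EI
  span YZ: point load 110 at a = 2.2: Pab(L + b)/(6LEI) = 295.8/EI
  span YZ: triangular load, peak 34.25: 7w₀L³/(360EI) = 191.5/EI
  relative rotation θ_0 = (252.2 + 487.2)/EI = 739.4/EI
A unit hogging moment at Y produces rotation L₁/(3EI) + L₂/(3EI) = 3.867/EI.
Slope continuity at Y: θ_0 = M_Y·3.867/EI, so M_Y = 739.4/3.867 = 191.2 kip·ft (hogging).
Span XY, ΣM about X with M_Y applied at Y: R_Y^{XY}·5 = 533 + 191.2, so R_Y^{XY} = 144.8 kip and R_X = 196 − 144.8 = 51.15 kip.
Span YZ, ΣM about Z: R_Y^{YZ}·6.6 = 732.7 + 191.2, so R_Y^{YZ} = 140 kip and R_Z = 223 − 140 = 83.04 kip.
R_Y = 144.8 + 140 = 284.8 kip.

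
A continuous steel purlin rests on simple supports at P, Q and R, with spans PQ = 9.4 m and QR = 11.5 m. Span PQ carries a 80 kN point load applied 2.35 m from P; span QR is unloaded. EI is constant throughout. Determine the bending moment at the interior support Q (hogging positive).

M_Q = 39.64 kN·m

Take M_Q as the redundant. Released structure: two simple spans PQ and QR with a hinge at Q.
End slopes at the hinge Q, treating each span as simply supported:
  span PQ: point load 80 at a = 2.35: Pab(L + a)/(6LEI) = 276.1/EI
  relative rotation θ_0 = (276.1 + 0)/EI = 276.1/EI
A unit hogging moment at Q produces rotation L₁/(3EI) + L₂/(3EI) = 6.967/EI.
Slope continuity at Q: θ_0 = M_Q·6.967/EI, so M_Q = 276.1/6.967 = 39.64 kN·m (hogging).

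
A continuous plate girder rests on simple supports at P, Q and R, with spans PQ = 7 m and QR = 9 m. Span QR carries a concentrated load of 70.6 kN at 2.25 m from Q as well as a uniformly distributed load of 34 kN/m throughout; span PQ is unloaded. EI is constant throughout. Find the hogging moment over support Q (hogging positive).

Take M_Q as the redundant. Released structure: two simple spans PQ and QR with a hinge at Q.
Discontinuity in slope at Q on the released structure — sum the simple-span end rotations:
  span QR: point load 70.6 at a = 2.25: Pab(L + b)/(6LEI) = 312.7/EI
  span QR: UDL 34: wL³/(24EI) = 1033/EI
  relative rotation θ_0 = (0 + 1345)/EI = 1345/EI
A unit hogging moment at Q produces rotation L₁/(3EI) + L₂/(3EI) = 5.333/EI.
Slope continuity at Q: θ_0 = M_Q·5.333/EI, so M_Q = 1345/5.333 = 252.3 kN·m (hogging).

M_Q = 252.3 kN·m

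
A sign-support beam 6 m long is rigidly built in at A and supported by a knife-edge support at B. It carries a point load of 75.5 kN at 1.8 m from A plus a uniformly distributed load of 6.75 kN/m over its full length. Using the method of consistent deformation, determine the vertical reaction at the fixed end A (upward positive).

Take the reaction at B as the redundant and release it; the primary structure is a cantilever fixed at A.
Deflection at B on the released cantilever, summing each load's contribution:
  point load 75.5 at a = 1.8: Pa²(3L − a)/(6EI) = 660.5/EI
  UDL 6.75: wL⁴/(8EI) = 1094/EI
  δ_0 = 1754/EI
Tip deflection under a unit load at B: L³/(3EI) = 72/EI.
Compatibility at B: δ_0 − R_B·δ_{BB} = 0, so R_B = 1754/72 = 24.36 kN.
Vertical equilibrium: R_A = ΣP − R_B = 116 − 24.36 = 91.64 kN.

R_A = 91.64 kN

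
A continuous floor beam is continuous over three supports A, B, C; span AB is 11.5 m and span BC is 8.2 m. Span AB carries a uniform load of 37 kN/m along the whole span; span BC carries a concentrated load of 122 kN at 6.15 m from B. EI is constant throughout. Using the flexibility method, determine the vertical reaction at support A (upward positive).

Insert a hinge at B; M_B is the redundant, and each span becomes simply supported.
End slopes at the hinge B, treating each span as simply supported:
  span AB: UDL 37: wL³/(24EI) = 2345/EI
  span BC: point load 122 at a = 6.15: Pab(L + b)/(6LEI) = 320.4/EI
  relative rotation θ_0 = (2345 + 320.4)/EI = 2665/EI
A unit hogging moment at B produces rotation L₁/(3EI) + L₂/(3EI) = 6.567/EI.
Slope continuity at B: θ_0 = M_B·6.567/EI, so M_B = 2665/6.567 = 405.9 kN·m (hogging).
Span AB, ΣM about A with M_B applied at B: R_B^{AB}·11.5 = 2447 + 405.9, so R_B^{AB} = 248 kN and R_A = 425.5 − 248 = 177.5 kN.

R_A = 177.5 kN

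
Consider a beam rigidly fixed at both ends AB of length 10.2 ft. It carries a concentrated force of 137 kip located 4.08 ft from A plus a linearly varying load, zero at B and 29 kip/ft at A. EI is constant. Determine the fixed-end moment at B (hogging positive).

M_B = 234.7 kip·ft

Release both end moments; the primary structure is a simply-supported span AB with redundants M_A and M_B.
End rotations of the released simple span under the applied load (×1/EI):
  at A: point load 137 at a = 4.08: Pab(L + b)/(6LEI) = 912.2/EI
  at B: point load 137 at a = 4.08: Pab(L + a)/(6LEI) = 798.2/EI
  at A: triangular load, peak 29: w₀L³/(45EI) = 683.9/EI
  at B: triangular load, peak 29: 7w₀L³/(360EI) = 598.4/EI
  θ_A0 = 1596/EI,  θ_B0 = 1397/EI
Flexibility coefficients: a unit moment at one end gives L/(3EI) there and L/(6EI) at the far end, so f₁₁ = f₂₂ = 3.4/EI and f₁₂ = f₂₁ = 1.7/EI.
Compatibility — zero rotation at each built-in end:
  3.4 M_A + 1.7 M_B = 1596
  1.7 M_A + 3.4 M_B = 1397
Solving the pair gives M_A = 352.1 kip·ft and M_B = 234.7 kip·ft (hogging).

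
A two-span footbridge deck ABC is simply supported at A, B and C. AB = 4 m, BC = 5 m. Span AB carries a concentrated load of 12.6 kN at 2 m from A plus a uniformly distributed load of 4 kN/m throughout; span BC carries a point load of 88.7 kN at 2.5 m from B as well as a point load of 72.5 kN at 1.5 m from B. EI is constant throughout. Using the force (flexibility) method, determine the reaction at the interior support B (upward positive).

R_B = 149.9 kN

Insert a hinge at B; M_B is the redundant, and each span becomes simply supported.
Rotations at B on the released spans (each span's end-slope, ×1/EI):
  span AB: point load 12.6 at a = 2: Pab(L + a)/(6LEI) = 12.6/EI
  span AB: UDL 4: wL³/(24EI) = 10.67/EI
  span BC: point load 88.7 at a = 2.5: Pab(L + b)/(6LEI) = 138.6/EI
  span BC: point load 72.5 at a = 1.5: Pab(L + b)/(6LEI) = 107.8/EI
  relative rotation θ_0 = (23.27 + 246.4)/EI = 269.7/EI
A unit hogging moment at B produces rotation L₁/(3EI) + L₂/(3EI) = 3/EI.
Compatibility: M_B·(L₁+L₂)/(3EI) = θ_0, giving M_B = 89.9 kN·m (hogging).
Span AB, ΣM about A with M_B applied at B: R_B^{AB}·4 = 57.2 + 89.9, so R_B^{AB} = 36.78 kN and R_A = 28.6 − 36.78 = -8.175 kN.
Span BC, ΣM about C: R_B^{BC}·5 = 475.5 + 89.9, so R_B^{BC} = 113.1 kN and R_C = 161.2 − 113.1 = 48.12 kN.
R_B = 36.78 + 113.1 = 149.9 kN.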